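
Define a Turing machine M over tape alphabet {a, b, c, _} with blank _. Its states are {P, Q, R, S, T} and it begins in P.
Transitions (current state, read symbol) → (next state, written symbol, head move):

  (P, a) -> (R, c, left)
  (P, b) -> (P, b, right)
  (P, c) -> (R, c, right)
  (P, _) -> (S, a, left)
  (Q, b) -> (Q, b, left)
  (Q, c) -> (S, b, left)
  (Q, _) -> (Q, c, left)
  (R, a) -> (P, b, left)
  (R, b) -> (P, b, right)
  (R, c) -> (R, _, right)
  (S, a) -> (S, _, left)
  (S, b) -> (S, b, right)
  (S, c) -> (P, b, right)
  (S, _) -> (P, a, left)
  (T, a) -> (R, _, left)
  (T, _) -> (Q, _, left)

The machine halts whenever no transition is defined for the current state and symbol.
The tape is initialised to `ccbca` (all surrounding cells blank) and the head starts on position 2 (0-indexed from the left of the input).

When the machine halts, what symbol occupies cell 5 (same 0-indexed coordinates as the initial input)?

P | cc[b]ca__   read b → write b, move right, go to P
P | ccb[c]a__   read c → write c, move right, go to R
R | ccbc[a]__   read a → write b, move left, go to P
P | ccb[c]b__   read c → write c, move right, go to R
R | ccbc[b]__   read b → write b, move right, go to P
P | ccbcb[_]_   read _ → write a, move left, go to S
S | ccbc[b]a_   read b → write b, move right, go to S
S | ccbcb[a]_   read a → write _, move left, go to S
S | ccbc[b]__   read b → write b, move right, go to S
S | ccbcb[_]_   read _ → write a, move left, go to P
P | ccbc[b]a_   read b → write b, move right, go to P
P | ccbcb[a]_   read a → write c, move left, go to R
R | ccbc[b]c_   read b → write b, move right, go to P
P | ccbcb[c]_   read c → write c, move right, go to R
R | ccbcbc[_]
Cell 5 holds c when M halts.

c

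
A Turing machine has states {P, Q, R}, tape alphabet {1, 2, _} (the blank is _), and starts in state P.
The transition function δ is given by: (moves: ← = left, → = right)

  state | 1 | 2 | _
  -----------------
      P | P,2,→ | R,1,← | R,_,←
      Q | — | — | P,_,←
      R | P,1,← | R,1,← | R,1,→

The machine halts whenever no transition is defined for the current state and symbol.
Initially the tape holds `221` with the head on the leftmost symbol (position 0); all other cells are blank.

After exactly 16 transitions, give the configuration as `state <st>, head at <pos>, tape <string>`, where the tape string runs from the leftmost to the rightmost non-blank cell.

P | __[2]21_   read 2 → write 1, move ←, go to R
R | _[_]121_   read _ → write 1, move →, go to R
R | _1[1]21_   read 1 → write 1, move ←, go to P
P | _[1]121_   read 1 → write 2, move →, go to P
P | _2[1]21_   read 1 → write 2, move →, go to P
P | _22[2]1_   read 2 → write 1, move ←, go to R
R | _2[2]11_   read 2 → write 1, move ←, go to R
R | _[2]111_   read 2 → write 1, move ←, go to R
R | [_]1111_   read _ → write 1, move →, go to R
R | 1[1]111_   read 1 → write 1, move ←, go to P
P | [1]1111_   read 1 → write 2, move →, go to P
P | 2[1]111_   read 1 → write 2, move →, go to P
P | 22[1]11_   read 1 → write 2, move →, go to P
P | 222[1]1_   read 1 → write 2, move →, go to P
P | 2222[1]_   read 1 → write 2, move →, go to P
P | 22222[_]   read _ → write _, move ←, go to R
R | 2222[2]_
After 16 steps: state R, head at 2, tape 22222.

state R, head at 2, tape 22222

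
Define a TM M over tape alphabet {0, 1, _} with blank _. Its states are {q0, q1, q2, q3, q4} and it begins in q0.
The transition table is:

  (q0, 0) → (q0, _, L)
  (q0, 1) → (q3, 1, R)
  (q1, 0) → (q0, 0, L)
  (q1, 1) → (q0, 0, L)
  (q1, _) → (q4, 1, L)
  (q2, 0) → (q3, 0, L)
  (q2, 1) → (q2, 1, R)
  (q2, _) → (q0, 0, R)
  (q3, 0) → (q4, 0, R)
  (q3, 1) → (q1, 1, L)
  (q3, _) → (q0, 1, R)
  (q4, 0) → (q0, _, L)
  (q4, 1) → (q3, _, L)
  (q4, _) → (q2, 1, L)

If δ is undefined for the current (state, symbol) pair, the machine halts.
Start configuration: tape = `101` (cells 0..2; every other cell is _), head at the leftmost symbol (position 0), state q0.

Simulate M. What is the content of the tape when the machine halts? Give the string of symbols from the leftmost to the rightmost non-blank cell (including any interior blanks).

state=q0 head=0 tape=____[1]01   (q0,1)→(q3,1,R)
state=q3 head=1 tape=____1[0]1   (q3,0)→(q4,0,R)
state=q4 head=2 tape=____10[1]   (q4,1)→(q3,_,L)
state=q3 head=1 tape=____1[0]_   (q3,0)→(q4,0,R)
state=q4 head=2 tape=____10[_]   (q4,_)→(q2,1,L)
state=q2 head=1 tape=____1[0]1   (q2,0)→(q3,0,L)
state=q3 head=0 tape=____[1]01   (q3,1)→(q1,1,L)
state=q1 head=-1 tape=___[_]101   (q1,_)→(q4,1,L)
state=q4 head=-2 tape=__[_]1101   (q4,_)→(q2,1,L)
state=q2 head=-3 tape=_[_]11101   (q2,_)→(q0,0,R)
state=q0 head=-2 tape=_0[1]1101   (q0,1)→(q3,1,R)
state=q3 head=-1 tape=_01[1]101   (q3,1)→(q1,1,L)
state=q1 head=-2 tape=_0[1]1101   (q1,1)→(q0,0,L)
state=q0 head=-3 tape=_[0]01101   (q0,0)→(q0,_,L)
state=q0 head=-4 tape=[_]_01101
The non-blank tape span at halt is 01101.

01101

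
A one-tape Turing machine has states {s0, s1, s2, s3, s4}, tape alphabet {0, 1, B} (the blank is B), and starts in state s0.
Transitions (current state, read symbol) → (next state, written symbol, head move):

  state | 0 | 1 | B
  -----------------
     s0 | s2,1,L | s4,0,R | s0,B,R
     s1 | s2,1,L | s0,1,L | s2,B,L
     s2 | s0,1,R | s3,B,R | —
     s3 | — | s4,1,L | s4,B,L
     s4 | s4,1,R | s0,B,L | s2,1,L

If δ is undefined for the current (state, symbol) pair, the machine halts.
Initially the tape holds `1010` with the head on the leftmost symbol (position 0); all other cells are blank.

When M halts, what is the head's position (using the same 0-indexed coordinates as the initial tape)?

state=s0 head=0 tape=B[1]010B   (s0,1)→(s4,0,R)
state=s4 head=1 tape=B0[0]10B   (s4,0)→(s4,1,R)
state=s4 head=2 tape=B01[1]0B   (s4,1)→(s0,B,L)
state=s0 head=1 tape=B0[1]B0B   (s0,1)→(s4,0,R)
state=s4 head=2 tape=B00[B]0B   (s4,B)→(s2,1,L)
state=s2 head=1 tape=B0[0]10B   (s2,0)→(s0,1,R)
state=s0 head=2 tape=B01[1]0B   (s0,1)→(s4,0,R)
state=s4 head=3 tape=B010[0]B   (s4,0)→(s4,1,R)
state=s4 head=4 tape=B0101[B]   (s4,B)→(s2,1,L)
state=s2 head=3 tape=B010[1]1   (s2,1)→(s3,B,R)
state=s3 head=4 tape=B010B[1]   (s3,1)→(s4,1,L)
state=s4 head=3 tape=B010[B]1   (s4,B)→(s2,1,L)
state=s2 head=2 tape=B01[0]11   (s2,0)→(s0,1,R)
state=s0 head=3 tape=B011[1]1   (s0,1)→(s4,0,R)
state=s4 head=4 tape=B0110[1]   (s4,1)→(s0,B,L)
state=s0 head=3 tape=B011[0]B   (s0,0)→(s2,1,L)
state=s2 head=2 tape=B01[1]1B   (s2,1)→(s3,B,R)
state=s3 head=3 tape=B01B[1]B   (s3,1)→(s4,1,L)
state=s4 head=2 tape=B01[B]1B   (s4,B)→(s2,1,L)
state=s2 head=1 tape=B0[1]11B   (s2,1)→(s3,B,R)
state=s3 head=2 tape=B0B[1]1B   (s3,1)→(s4,1,L)
state=s4 head=1 tape=B0[B]11B   (s4,B)→(s2,1,L)
state=s2 head=0 tape=B[0]111B   (s2,0)→(s0,1,R)
state=s0 head=1 tape=B1[1]11B   (s0,1)→(s4,0,R)
state=s4 head=2 tape=B10[1]1B   (s4,1)→(s0,B,L)
state=s0 head=1 tape=B1[0]B1B   (s0,0)→(s2,1,L)
state=s2 head=0 tape=B[1]1B1B   (s2,1)→(s3,B,R)
state=s3 head=1 tape=BB[1]B1B   (s3,1)→(s4,1,L)
state=s4 head=0 tape=B[B]1B1B   (s4,B)→(s2,1,L)
state=s2 head=-1 tape=[B]11B1B
At halt the head is at cell -1.

-1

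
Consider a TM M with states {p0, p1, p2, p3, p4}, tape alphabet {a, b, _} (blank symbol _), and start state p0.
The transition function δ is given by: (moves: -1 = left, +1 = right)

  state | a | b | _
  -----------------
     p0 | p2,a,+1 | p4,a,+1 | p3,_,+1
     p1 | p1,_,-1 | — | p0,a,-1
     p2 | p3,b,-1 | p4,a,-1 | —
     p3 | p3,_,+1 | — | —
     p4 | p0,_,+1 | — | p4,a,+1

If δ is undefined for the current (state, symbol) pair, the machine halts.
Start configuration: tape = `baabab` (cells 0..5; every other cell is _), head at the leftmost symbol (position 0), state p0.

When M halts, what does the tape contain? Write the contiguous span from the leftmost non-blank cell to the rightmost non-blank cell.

a___bb

state=p0 head=0 tape=[b]aabab   (p0,b)→(p4,a,+1)
state=p4 head=1 tape=a[a]abab   (p4,a)→(p0,_,+1)
state=p0 head=2 tape=a_[a]bab   (p0,a)→(p2,a,+1)
state=p2 head=3 tape=a_a[b]ab   (p2,b)→(p4,a,-1)
state=p4 head=2 tape=a_[a]aab   (p4,a)→(p0,_,+1)
state=p0 head=3 tape=a__[a]ab   (p0,a)→(p2,a,+1)
state=p2 head=4 tape=a__a[a]b   (p2,a)→(p3,b,-1)
state=p3 head=3 tape=a__[a]bb   (p3,a)→(p3,_,+1)
state=p3 head=4 tape=a___[b]b
The non-blank tape span at halt is a___bb.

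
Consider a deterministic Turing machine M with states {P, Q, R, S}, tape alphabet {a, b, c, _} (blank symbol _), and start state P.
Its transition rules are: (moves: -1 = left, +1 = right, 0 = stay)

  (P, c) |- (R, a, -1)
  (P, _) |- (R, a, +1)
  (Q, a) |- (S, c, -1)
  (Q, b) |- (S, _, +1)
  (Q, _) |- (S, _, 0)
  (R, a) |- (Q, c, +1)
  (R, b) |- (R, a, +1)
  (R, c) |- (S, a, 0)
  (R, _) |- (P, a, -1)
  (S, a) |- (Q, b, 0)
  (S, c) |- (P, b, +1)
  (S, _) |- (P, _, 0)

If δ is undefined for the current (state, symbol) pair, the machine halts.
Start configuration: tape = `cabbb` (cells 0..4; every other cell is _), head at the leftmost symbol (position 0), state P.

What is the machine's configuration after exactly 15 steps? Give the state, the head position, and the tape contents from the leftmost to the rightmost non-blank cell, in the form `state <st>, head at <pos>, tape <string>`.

state S, head at 3, tape aaac_bb

P | __[c]abbb   read c → write a, move -1, go to R
R | _[_]aabbb   read _ → write a, move -1, go to P
P | [_]aaabbb   read _ → write a, move +1, go to R
R | a[a]aabbb   read a → write c, move +1, go to Q
Q | ac[a]abbb   read a → write c, move -1, go to S
S | a[c]cabbb   read c → write b, move +1, go to P
P | ab[c]abbb   read c → write a, move -1, go to R
R | a[b]aabbb   read b → write a, move +1, go to R
R | aa[a]abbb   read a → write c, move +1, go to Q
Q | aac[a]bbb   read a → write c, move -1, go to S
S | aa[c]cbbb   read c → write b, move +1, go to P
P | aab[c]bbb   read c → write a, move -1, go to R
R | aa[b]abbb   read b → write a, move +1, go to R
R | aaa[a]bbb   read a → write c, move +1, go to Q
Q | aaac[b]bb   read b → write _, move +1, go to S
S | aaac_[b]b
After 15 steps: state S, head at 3, tape aaac_bb.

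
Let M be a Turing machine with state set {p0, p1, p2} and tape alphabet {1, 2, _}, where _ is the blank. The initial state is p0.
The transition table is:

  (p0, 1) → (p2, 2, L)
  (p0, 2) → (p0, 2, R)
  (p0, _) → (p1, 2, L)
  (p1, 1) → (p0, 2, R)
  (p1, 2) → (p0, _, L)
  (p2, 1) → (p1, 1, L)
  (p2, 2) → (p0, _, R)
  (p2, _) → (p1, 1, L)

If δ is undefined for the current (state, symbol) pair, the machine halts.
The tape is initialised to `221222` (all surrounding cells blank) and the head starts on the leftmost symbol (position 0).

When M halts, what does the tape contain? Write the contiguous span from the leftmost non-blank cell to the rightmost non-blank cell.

2_2_2222

p0 | __[2]21222_   read 2 → write 2, move R, go to p0
p0 | __2[2]1222_   read 2 → write 2, move R, go to p0
p0 | __22[1]222_   read 1 → write 2, move L, go to p2
p2 | __2[2]2222_   read 2 → write _, move R, go to p0
p0 | __2_[2]222_   read 2 → write 2, move R, go to p0
p0 | __2_2[2]22_   read 2 → write 2, move R, go to p0
p0 | __2_22[2]2_   read 2 → write 2, move R, go to p0
p0 | __2_222[2]_   read 2 → write 2, move R, go to p0
p0 | __2_2222[_]   read _ → write 2, move L, go to p1
p1 | __2_222[2]2   read 2 → write _, move L, go to p0
p0 | __2_22[2]_2   read 2 → write 2, move R, go to p0
p0 | __2_222[_]2   read _ → write 2, move L, go to p1
p1 | __2_22[2]22   read 2 → write _, move L, go to p0
p0 | __2_2[2]_22   read 2 → write 2, move R, go to p0
p0 | __2_22[_]22   read _ → write 2, move L, go to p1
p1 | __2_2[2]222   read 2 → write _, move L, go to p0
p0 | __2_[2]_222   read 2 → write 2, move R, go to p0
p0 | __2_2[_]222   read _ → write 2, move L, go to p1
p1 | __2_[2]2222   read 2 → write _, move L, go to p0
p0 | __2[_]_2222   read _ → write 2, move L, go to p1
p1 | __[2]2_2222   read 2 → write _, move L, go to p0
p0 | _[_]_2_2222   read _ → write 2, move L, go to p1
p1 | [_]2_2_2222
The non-blank tape span at halt is 2_2_2222.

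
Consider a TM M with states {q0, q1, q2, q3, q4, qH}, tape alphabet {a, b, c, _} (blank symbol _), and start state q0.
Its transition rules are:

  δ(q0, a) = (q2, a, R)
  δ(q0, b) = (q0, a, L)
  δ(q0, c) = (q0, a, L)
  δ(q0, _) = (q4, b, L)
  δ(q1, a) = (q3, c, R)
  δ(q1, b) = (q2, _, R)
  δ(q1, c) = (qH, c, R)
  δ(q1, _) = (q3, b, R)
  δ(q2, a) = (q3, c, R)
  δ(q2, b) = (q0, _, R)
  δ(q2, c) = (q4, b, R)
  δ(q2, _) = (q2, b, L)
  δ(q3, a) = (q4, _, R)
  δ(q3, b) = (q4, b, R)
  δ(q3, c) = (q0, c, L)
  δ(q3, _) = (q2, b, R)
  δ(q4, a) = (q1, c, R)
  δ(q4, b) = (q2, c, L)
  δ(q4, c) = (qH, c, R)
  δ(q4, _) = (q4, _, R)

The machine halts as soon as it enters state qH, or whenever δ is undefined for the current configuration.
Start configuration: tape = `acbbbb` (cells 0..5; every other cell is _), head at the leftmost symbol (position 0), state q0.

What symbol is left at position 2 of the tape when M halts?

c

q0 | [a]cbbbb   read a → write a, move R, go to q2
q2 | a[c]bbbb   read c → write b, move R, go to q4
q4 | ab[b]bbb   read b → write c, move L, go to q2
q2 | a[b]cbbb   read b → write _, move R, go to q0
q0 | a_[c]bbb   read c → write a, move L, go to q0
q0 | a[_]abbb   read _ → write b, move L, go to q4
q4 | [a]babbb   read a → write c, move R, go to q1
q1 | c[b]abbb   read b → write _, move R, go to q2
q2 | c_[a]bbb   read a → write c, move R, go to q3
q3 | c_c[b]bb   read b → write b, move R, go to q4
q4 | c_cb[b]b   read b → write c, move L, go to q2
q2 | c_c[b]cb   read b → write _, move R, go to q0
q0 | c_c_[c]b   read c → write a, move L, go to q0
q0 | c_c[_]ab   read _ → write b, move L, go to q4
q4 | c_[c]bab   read c → write c, move R, go to qH
qH | c_c[b]ab
Cell 2 holds c when M halts.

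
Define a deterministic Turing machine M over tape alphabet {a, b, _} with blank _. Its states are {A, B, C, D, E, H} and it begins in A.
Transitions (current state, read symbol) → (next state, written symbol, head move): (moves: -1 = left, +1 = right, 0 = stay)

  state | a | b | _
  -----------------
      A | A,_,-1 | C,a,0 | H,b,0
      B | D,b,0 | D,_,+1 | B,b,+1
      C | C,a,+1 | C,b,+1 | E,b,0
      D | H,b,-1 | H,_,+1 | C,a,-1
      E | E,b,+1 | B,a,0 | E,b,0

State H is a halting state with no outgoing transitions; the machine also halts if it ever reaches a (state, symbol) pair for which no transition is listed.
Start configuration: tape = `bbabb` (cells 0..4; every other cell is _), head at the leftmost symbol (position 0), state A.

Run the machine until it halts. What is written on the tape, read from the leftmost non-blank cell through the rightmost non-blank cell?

ababb

state=A head=0 tape=[b]babb__   (A,b)→(C,a,0)
state=C head=0 tape=[a]babb__   (C,a)→(C,a,+1)
state=C head=1 tape=a[b]abb__   (C,b)→(C,b,+1)
state=C head=2 tape=ab[a]bb__   (C,a)→(C,a,+1)
state=C head=3 tape=aba[b]b__   (C,b)→(C,b,+1)
state=C head=4 tape=abab[b]__   (C,b)→(C,b,+1)
state=C head=5 tape=ababb[_]_   (C,_)→(E,b,0)
state=E head=5 tape=ababb[b]_   (E,b)→(B,a,0)
state=B head=5 tape=ababb[a]_   (B,a)→(D,b,0)
state=D head=5 tape=ababb[b]_   (D,b)→(H,_,+1)
state=H head=6 tape=ababb_[_]
The non-blank tape span at halt is ababb.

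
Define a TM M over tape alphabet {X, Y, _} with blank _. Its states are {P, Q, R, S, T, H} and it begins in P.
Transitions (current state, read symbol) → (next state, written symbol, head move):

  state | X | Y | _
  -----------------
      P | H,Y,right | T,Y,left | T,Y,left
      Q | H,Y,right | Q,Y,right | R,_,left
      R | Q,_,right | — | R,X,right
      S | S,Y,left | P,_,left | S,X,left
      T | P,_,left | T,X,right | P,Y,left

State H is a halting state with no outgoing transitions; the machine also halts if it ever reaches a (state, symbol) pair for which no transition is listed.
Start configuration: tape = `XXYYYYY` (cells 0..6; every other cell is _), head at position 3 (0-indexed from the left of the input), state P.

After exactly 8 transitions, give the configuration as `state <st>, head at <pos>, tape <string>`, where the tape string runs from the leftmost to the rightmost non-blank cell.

state H, head at 7, tape XXXXXXYY

P | XXY[Y]YYY_   read Y → write Y, move left, go to T
T | XX[Y]YYYY_   read Y → write X, move right, go to T
T | XXX[Y]YYY_   read Y → write X, move right, go to T
T | XXXX[Y]YY_   read Y → write X, move right, go to T
T | XXXXX[Y]Y_   read Y → write X, move right, go to T
T | XXXXXX[Y]_   read Y → write X, move right, go to T
T | XXXXXXX[_]   read _ → write Y, move left, go to P
P | XXXXXX[X]Y   read X → write Y, move right, go to H
H | XXXXXXY[Y]
After 8 steps: state H, head at 7, tape XXXXXXYY.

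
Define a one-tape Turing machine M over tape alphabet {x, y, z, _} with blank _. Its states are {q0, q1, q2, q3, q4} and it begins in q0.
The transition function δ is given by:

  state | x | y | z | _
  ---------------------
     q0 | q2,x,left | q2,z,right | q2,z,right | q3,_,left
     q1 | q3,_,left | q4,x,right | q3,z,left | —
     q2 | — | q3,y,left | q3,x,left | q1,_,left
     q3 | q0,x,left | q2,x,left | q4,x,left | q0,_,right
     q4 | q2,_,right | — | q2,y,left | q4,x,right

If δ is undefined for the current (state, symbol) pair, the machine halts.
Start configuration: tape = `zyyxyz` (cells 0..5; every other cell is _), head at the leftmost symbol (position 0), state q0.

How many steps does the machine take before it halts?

q0 | _[z]yyxyz   read z → write z, move right, go to q2
q2 | _z[y]yxyz   read y → write y, move left, go to q3
q3 | _[z]yyxyz   read z → write x, move left, go to q4
q4 | [_]xyyxyz   read _ → write x, move right, go to q4
q4 | x[x]yyxyz   read x → write _, move right, go to q2
q2 | x_[y]yxyz   read y → write y, move left, go to q3
q3 | x[_]yyxyz   read _ → write _, move right, go to q0
q0 | x_[y]yxyz   read y → write z, move right, go to q2
q2 | x_z[y]xyz   read y → write y, move left, go to q3
q3 | x_[z]yxyz   read z → write x, move left, go to q4
q4 | x[_]xyxyz   read _ → write x, move right, go to q4
q4 | xx[x]yxyz   read x → write _, move right, go to q2
q2 | xx_[y]xyz   read y → write y, move left, go to q3
q3 | xx[_]yxyz   read _ → write _, move right, go to q0
q0 | xx_[y]xyz   read y → write z, move right, go to q2
q2 | xx_z[x]yz
M halts after 15 transitions.

15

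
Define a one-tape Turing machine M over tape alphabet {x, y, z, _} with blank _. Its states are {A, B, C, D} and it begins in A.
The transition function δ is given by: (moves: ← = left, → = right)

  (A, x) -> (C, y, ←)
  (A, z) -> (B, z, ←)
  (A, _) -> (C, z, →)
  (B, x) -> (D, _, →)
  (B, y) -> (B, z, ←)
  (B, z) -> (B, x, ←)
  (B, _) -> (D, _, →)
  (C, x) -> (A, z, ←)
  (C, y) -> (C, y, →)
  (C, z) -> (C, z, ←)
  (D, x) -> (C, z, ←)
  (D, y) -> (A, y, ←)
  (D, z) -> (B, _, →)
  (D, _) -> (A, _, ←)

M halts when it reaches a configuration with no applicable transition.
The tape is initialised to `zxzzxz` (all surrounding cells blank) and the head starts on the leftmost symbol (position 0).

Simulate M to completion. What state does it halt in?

A | _[z]xzzxz   read z → write z, move ←, go to B
B | [_]zxzzxz   read _ → write _, move →, go to D
D | _[z]xzzxz   read z → write _, move →, go to B
B | __[x]zzxz   read x → write _, move →, go to D
D | ___[z]zxz   read z → write _, move →, go to B
B | ____[z]xz   read z → write x, move ←, go to B
B | ___[_]xxz   read _ → write _, move →, go to D
D | ____[x]xz   read x → write z, move ←, go to C
C | ___[_]zxz
No transition is defined for (C, _); M halts in state C.

C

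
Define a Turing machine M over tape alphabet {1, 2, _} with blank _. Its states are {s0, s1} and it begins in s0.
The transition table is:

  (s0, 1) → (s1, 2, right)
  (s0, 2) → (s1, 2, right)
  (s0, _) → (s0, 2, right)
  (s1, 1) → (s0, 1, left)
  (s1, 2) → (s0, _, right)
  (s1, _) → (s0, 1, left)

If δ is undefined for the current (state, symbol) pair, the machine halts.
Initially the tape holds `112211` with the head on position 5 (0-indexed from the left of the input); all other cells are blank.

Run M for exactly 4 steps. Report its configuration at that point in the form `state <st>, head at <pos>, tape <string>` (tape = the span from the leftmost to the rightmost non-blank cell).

state=s0 head=5 tape=11221[1]_   (s0,1)→(s1,2,right)
state=s1 head=6 tape=112212[_]   (s1,_)→(s0,1,left)
state=s0 head=5 tape=11221[2]1   (s0,2)→(s1,2,right)
state=s1 head=6 tape=112212[1]   (s1,1)→(s0,1,left)
state=s0 head=5 tape=11221[2]1
After 4 steps: state s0, head at 5, tape 1122121.

state s0, head at 5, tape 1122121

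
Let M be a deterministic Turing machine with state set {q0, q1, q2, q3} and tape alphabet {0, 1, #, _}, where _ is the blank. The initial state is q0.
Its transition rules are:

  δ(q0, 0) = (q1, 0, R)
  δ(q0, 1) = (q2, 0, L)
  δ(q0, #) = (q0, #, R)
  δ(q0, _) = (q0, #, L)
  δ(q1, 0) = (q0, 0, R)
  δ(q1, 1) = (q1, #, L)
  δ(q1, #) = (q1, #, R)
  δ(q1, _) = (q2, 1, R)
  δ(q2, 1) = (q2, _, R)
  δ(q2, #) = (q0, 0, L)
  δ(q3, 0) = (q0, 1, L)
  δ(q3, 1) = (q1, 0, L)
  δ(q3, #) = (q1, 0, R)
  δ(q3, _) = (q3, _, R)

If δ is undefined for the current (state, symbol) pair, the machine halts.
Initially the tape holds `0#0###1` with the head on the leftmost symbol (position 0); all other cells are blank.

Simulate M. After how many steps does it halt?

15

state=q0 head=0 tape=[0]#0###1___   (q0,0)→(q1,0,R)
state=q1 head=1 tape=0[#]0###1___   (q1,#)→(q1,#,R)
state=q1 head=2 tape=0#[0]###1___   (q1,0)→(q0,0,R)
state=q0 head=3 tape=0#0[#]##1___   (q0,#)→(q0,#,R)
state=q0 head=4 tape=0#0#[#]#1___   (q0,#)→(q0,#,R)
state=q0 head=5 tape=0#0##[#]1___   (q0,#)→(q0,#,R)
state=q0 head=6 tape=0#0###[1]___   (q0,1)→(q2,0,L)
state=q2 head=5 tape=0#0##[#]0___   (q2,#)→(q0,0,L)
state=q0 head=4 tape=0#0#[#]00___   (q0,#)→(q0,#,R)
state=q0 head=5 tape=0#0##[0]0___   (q0,0)→(q1,0,R)
state=q1 head=6 tape=0#0##0[0]___   (q1,0)→(q0,0,R)
state=q0 head=7 tape=0#0##00[_]__   (q0,_)→(q0,#,L)
state=q0 head=6 tape=0#0##0[0]#__   (q0,0)→(q1,0,R)
state=q1 head=7 tape=0#0##00[#]__   (q1,#)→(q1,#,R)
state=q1 head=8 tape=0#0##00#[_]_   (q1,_)→(q2,1,R)
state=q2 head=9 tape=0#0##00#1[_]
M halts after 15 transitions.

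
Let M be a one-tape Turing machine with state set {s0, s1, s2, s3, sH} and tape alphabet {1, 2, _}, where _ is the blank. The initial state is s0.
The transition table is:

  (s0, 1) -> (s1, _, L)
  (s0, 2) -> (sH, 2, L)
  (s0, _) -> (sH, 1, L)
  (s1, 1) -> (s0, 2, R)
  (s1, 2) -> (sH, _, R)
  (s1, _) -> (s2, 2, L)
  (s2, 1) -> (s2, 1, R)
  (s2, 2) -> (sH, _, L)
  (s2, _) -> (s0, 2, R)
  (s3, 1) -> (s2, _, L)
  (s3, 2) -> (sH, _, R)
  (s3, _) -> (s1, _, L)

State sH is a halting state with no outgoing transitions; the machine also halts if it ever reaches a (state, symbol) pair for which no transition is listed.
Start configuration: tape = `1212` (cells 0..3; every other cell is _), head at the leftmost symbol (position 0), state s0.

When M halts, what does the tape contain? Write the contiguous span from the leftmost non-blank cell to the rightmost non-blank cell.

state=s0 head=0 tape=__[1]212   (s0,1)→(s1,_,L)
state=s1 head=-1 tape=_[_]_212   (s1,_)→(s2,2,L)
state=s2 head=-2 tape=[_]2_212   (s2,_)→(s0,2,R)
state=s0 head=-1 tape=2[2]_212   (s0,2)→(sH,2,L)
state=sH head=-2 tape=[2]2_212
The non-blank tape span at halt is 22_212.

22_212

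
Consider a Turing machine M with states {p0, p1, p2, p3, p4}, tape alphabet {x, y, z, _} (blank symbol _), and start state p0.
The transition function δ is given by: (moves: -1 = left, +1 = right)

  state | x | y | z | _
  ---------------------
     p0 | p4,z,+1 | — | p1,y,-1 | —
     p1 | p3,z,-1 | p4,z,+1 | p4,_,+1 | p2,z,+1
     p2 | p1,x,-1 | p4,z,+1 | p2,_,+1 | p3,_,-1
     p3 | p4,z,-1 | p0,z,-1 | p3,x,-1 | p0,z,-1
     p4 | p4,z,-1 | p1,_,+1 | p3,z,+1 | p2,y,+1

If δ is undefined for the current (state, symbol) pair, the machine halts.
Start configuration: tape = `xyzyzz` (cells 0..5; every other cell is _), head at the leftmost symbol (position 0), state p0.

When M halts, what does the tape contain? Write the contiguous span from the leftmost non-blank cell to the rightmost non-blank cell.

p0 | [x]yzyzz____   read x → write z, move +1, go to p4
p4 | z[y]zyzz____   read y → write _, move +1, go to p1
p1 | z_[z]yzz____   read z → write _, move +1, go to p4
p4 | z__[y]zz____   read y → write _, move +1, go to p1
p1 | z___[z]z____   read z → write _, move +1, go to p4
p4 | z____[z]____   read z → write z, move +1, go to p3
p3 | z____z[_]___   read _ → write z, move -1, go to p0
p0 | z____[z]z___   read z → write y, move -1, go to p1
p1 | z___[_]yz___   read _ → write z, move +1, go to p2
p2 | z___z[y]z___   read y → write z, move +1, go to p4
p4 | z___zz[z]___   read z → write z, move +1, go to p3
p3 | z___zzz[_]__   read _ → write z, move -1, go to p0
p0 | z___zz[z]z__   read z → write y, move -1, go to p1
p1 | z___z[z]yz__   read z → write _, move +1, go to p4
p4 | z___z_[y]z__   read y → write _, move +1, go to p1
p1 | z___z__[z]__   read z → write _, move +1, go to p4
p4 | z___z___[_]_   read _ → write y, move +1, go to p2
p2 | z___z___y[_]   read _ → write _, move -1, go to p3
p3 | z___z___[y]_   read y → write z, move -1, go to p0
p0 | z___z__[_]z_
The non-blank tape span at halt is z___z___z.

z___z___z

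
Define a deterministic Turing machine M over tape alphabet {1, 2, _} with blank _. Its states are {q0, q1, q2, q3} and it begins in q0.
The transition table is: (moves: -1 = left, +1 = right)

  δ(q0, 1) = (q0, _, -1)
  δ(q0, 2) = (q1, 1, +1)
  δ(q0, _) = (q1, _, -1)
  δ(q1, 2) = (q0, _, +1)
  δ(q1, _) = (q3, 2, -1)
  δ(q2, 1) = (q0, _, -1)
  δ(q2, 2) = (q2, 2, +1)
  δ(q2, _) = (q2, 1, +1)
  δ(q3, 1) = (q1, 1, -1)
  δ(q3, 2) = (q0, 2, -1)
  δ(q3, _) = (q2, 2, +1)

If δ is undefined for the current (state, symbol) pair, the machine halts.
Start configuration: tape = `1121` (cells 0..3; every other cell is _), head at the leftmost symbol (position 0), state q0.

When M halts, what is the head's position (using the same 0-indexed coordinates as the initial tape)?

q0 | _____[1]121   read 1 → write _, move -1, go to q0
q0 | ____[_]_121   read _ → write _, move -1, go to q1
q1 | ___[_]__121   read _ → write 2, move -1, go to q3
q3 | __[_]2__121   read _ → write 2, move +1, go to q2
q2 | __2[2]__121   read 2 → write 2, move +1, go to q2
q2 | __22[_]_121   read _ → write 1, move +1, go to q2
q2 | __221[_]121   read _ → write 1, move +1, go to q2
q2 | __2211[1]21   read 1 → write _, move -1, go to q0
q0 | __221[1]_21   read 1 → write _, move -1, go to q0
q0 | __22[1]__21   read 1 → write _, move -1, go to q0
q0 | __2[2]___21   read 2 → write 1, move +1, go to q1
q1 | __21[_]__21   read _ → write 2, move -1, go to q3
q3 | __2[1]2__21   read 1 → write 1, move -1, go to q1
q1 | __[2]12__21   read 2 → write _, move +1, go to q0
q0 | ___[1]2__21   read 1 → write _, move -1, go to q0
q0 | __[_]_2__21   read _ → write _, move -1, go to q1
q1 | _[_]__2__21   read _ → write 2, move -1, go to q3
q3 | [_]2__2__21   read _ → write 2, move +1, go to q2
q2 | 2[2]__2__21   read 2 → write 2, move +1, go to q2
q2 | 22[_]_2__21   read _ → write 1, move +1, go to q2
q2 | 221[_]2__21   read _ → write 1, move +1, go to q2
q2 | 2211[2]__21   read 2 → write 2, move +1, go to q2
q2 | 22112[_]_21   read _ → write 1, move +1, go to q2
q2 | 221121[_]21   read _ → write 1, move +1, go to q2
q2 | 2211211[2]1   read 2 → write 2, move +1, go to q2
q2 | 22112112[1]   read 1 → write _, move -1, go to q0
q0 | 2211211[2]_   read 2 → write 1, move +1, go to q1
q1 | 22112111[_]   read _ → write 2, move -1, go to q3
q3 | 2211211[1]2   read 1 → write 1, move -1, go to q1
q1 | 221121[1]12
At halt the head is at cell 1.

1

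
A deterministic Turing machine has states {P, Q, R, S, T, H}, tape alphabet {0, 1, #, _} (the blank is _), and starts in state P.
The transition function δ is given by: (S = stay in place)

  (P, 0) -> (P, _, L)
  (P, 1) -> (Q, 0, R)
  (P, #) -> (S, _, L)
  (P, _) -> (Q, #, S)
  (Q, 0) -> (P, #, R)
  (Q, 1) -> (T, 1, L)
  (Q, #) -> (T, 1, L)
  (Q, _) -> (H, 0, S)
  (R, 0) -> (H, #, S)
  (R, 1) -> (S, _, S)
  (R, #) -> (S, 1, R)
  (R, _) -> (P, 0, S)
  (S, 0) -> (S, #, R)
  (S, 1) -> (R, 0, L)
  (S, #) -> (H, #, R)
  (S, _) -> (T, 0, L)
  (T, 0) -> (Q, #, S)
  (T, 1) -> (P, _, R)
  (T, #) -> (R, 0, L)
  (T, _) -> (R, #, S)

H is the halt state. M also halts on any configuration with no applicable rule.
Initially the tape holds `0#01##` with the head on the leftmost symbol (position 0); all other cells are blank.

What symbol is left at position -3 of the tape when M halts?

P | ___[0]#01##   read 0 → write _, move L, go to P
P | __[_]_#01##   read _ → write #, move S, go to Q
Q | __[#]_#01##   read # → write 1, move L, go to T
T | _[_]1_#01##   read _ → write #, move S, go to R
R | _[#]1_#01##   read # → write 1, move R, go to S
S | _1[1]_#01##   read 1 → write 0, move L, go to R
R | _[1]0_#01##   read 1 → write _, move S, go to S
S | _[_]0_#01##   read _ → write 0, move L, go to T
T | [_]00_#01##   read _ → write #, move S, go to R
R | [#]00_#01##   read # → write 1, move R, go to S
S | 1[0]0_#01##   read 0 → write #, move R, go to S
S | 1#[0]_#01##   read 0 → write #, move R, go to S
S | 1##[_]#01##   read _ → write 0, move L, go to T
T | 1#[#]0#01##   read # → write 0, move L, go to R
R | 1[#]00#01##   read # → write 1, move R, go to S
S | 11[0]0#01##   read 0 → write #, move R, go to S
S | 11#[0]#01##   read 0 → write #, move R, go to S
S | 11##[#]01##   read # → write #, move R, go to H
H | 11###[0]1##
Cell -3 holds 1 when M halts.

1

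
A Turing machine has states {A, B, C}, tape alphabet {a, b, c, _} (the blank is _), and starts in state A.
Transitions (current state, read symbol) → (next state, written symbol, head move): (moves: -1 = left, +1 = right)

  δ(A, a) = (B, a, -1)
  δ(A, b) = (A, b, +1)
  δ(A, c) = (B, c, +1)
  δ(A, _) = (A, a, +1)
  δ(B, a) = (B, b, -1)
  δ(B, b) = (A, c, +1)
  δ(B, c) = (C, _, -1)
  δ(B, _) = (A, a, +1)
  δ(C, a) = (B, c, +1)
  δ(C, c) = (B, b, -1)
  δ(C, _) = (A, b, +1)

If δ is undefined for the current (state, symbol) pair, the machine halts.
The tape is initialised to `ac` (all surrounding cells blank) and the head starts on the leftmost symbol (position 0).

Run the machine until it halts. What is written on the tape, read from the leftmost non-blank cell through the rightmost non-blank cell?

state=A head=0 tape=___[a]c   (A,a)→(B,a,-1)
state=B head=-1 tape=__[_]ac   (B,_)→(A,a,+1)
state=A head=0 tape=__a[a]c   (A,a)→(B,a,-1)
state=B head=-1 tape=__[a]ac   (B,a)→(B,b,-1)
state=B head=-2 tape=_[_]bac   (B,_)→(A,a,+1)
state=A head=-1 tape=_a[b]ac   (A,b)→(A,b,+1)
state=A head=0 tape=_ab[a]c   (A,a)→(B,a,-1)
state=B head=-1 tape=_a[b]ac   (B,b)→(A,c,+1)
state=A head=0 tape=_ac[a]c   (A,a)→(B,a,-1)
state=B head=-1 tape=_a[c]ac   (B,c)→(C,_,-1)
state=C head=-2 tape=_[a]_ac   (C,a)→(B,c,+1)
state=B head=-1 tape=_c[_]ac   (B,_)→(A,a,+1)
state=A head=0 tape=_ca[a]c   (A,a)→(B,a,-1)
state=B head=-1 tape=_c[a]ac   (B,a)→(B,b,-1)
state=B head=-2 tape=_[c]bac   (B,c)→(C,_,-1)
state=C head=-3 tape=[_]_bac   (C,_)→(A,b,+1)
state=A head=-2 tape=b[_]bac   (A,_)→(A,a,+1)
state=A head=-1 tape=ba[b]ac   (A,b)→(A,b,+1)
state=A head=0 tape=bab[a]c   (A,a)→(B,a,-1)
state=B head=-1 tape=ba[b]ac   (B,b)→(A,c,+1)
state=A head=0 tape=bac[a]c   (A,a)→(B,a,-1)
state=B head=-1 tape=ba[c]ac   (B,c)→(C,_,-1)
state=C head=-2 tape=b[a]_ac   (C,a)→(B,c,+1)
state=B head=-1 tape=bc[_]ac   (B,_)→(A,a,+1)
state=A head=0 tape=bca[a]c   (A,a)→(B,a,-1)
state=B head=-1 tape=bc[a]ac   (B,a)→(B,b,-1)
state=B head=-2 tape=b[c]bac   (B,c)→(C,_,-1)
state=C head=-3 tape=[b]_bac
The non-blank tape span at halt is b_bac.

b_bac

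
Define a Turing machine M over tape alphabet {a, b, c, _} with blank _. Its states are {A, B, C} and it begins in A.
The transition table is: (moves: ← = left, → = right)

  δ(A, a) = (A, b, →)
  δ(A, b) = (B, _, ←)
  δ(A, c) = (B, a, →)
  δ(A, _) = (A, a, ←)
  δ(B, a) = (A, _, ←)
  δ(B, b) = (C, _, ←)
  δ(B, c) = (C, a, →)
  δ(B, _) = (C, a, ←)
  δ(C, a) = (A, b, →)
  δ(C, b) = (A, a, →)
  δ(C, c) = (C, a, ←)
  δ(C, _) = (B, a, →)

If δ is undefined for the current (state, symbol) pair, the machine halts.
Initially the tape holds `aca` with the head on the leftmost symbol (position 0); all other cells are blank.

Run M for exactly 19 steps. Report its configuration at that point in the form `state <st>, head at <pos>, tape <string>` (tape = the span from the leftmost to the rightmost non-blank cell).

A | __[a]ca   read a → write b, move →, go to A
A | __b[c]a   read c → write a, move →, go to B
B | __ba[a]   read a → write _, move ←, go to A
A | __b[a]_   read a → write b, move →, go to A
A | __bb[_]   read _ → write a, move ←, go to A
A | __b[b]a   read b → write _, move ←, go to B
B | __[b]_a   read b → write _, move ←, go to C
C | _[_]__a   read _ → write a, move →, go to B
B | _a[_]_a   read _ → write a, move ←, go to C
C | _[a]a_a   read a → write b, move →, go to A
A | _b[a]_a   read a → write b, move →, go to A
A | _bb[_]a   read _ → write a, move ←, go to A
A | _b[b]aa   read b → write _, move ←, go to B
B | _[b]_aa   read b → write _, move ←, go to C
C | [_]__aa   read _ → write a, move →, go to B
B | a[_]_aa   read _ → write a, move ←, go to C
C | [a]a_aa   read a → write b, move →, go to A
A | b[a]_aa   read a → write b, move →, go to A
A | bb[_]aa   read _ → write a, move ←, go to A
A | b[b]aaa
After 19 steps: state A, head at -1, tape bbaaa.

state A, head at -1, tape bbaaa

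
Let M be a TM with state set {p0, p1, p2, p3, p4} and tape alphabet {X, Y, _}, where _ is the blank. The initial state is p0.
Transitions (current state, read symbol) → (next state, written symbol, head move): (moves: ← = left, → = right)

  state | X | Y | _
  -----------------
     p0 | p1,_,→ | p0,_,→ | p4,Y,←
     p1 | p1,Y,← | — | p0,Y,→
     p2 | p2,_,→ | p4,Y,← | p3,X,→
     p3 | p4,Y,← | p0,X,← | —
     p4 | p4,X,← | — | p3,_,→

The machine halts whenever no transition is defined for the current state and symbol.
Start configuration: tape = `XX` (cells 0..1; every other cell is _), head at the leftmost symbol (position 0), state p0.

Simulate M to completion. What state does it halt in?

p0 | [X]X_   read X → write _, move →, go to p1
p1 | _[X]_   read X → write Y, move ←, go to p1
p1 | [_]Y_   read _ → write Y, move →, go to p0
p0 | Y[Y]_   read Y → write _, move →, go to p0
p0 | Y_[_]   read _ → write Y, move ←, go to p4
p4 | Y[_]Y   read _ → write _, move →, go to p3
p3 | Y_[Y]   read Y → write X, move ←, go to p0
p0 | Y[_]X   read _ → write Y, move ←, go to p4
p4 | [Y]YX
No transition is defined for (p4, Y); M halts in state p4.

p4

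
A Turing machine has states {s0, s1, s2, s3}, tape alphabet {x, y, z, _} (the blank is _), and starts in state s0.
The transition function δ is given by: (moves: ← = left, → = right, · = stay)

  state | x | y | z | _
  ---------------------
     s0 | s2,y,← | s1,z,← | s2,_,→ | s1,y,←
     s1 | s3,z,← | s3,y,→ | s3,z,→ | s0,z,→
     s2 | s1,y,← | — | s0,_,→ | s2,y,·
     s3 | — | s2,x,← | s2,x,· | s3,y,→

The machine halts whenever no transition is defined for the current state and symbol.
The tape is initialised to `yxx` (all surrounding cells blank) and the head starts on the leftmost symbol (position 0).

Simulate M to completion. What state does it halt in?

s2

state=s0 head=0 tape=_[y]xx   (s0,y)→(s1,z,←)
state=s1 head=-1 tape=[_]zxx   (s1,_)→(s0,z,→)
state=s0 head=0 tape=z[z]xx   (s0,z)→(s2,_,→)
state=s2 head=1 tape=z_[x]x   (s2,x)→(s1,y,←)
state=s1 head=0 tape=z[_]yx   (s1,_)→(s0,z,→)
state=s0 head=1 tape=zz[y]x   (s0,y)→(s1,z,←)
state=s1 head=0 tape=z[z]zx   (s1,z)→(s3,z,→)
state=s3 head=1 tape=zz[z]x   (s3,z)→(s2,x,·)
state=s2 head=1 tape=zz[x]x   (s2,x)→(s1,y,←)
state=s1 head=0 tape=z[z]yx   (s1,z)→(s3,z,→)
state=s3 head=1 tape=zz[y]x   (s3,y)→(s2,x,←)
state=s2 head=0 tape=z[z]xx   (s2,z)→(s0,_,→)
state=s0 head=1 tape=z_[x]x   (s0,x)→(s2,y,←)
state=s2 head=0 tape=z[_]yx   (s2,_)→(s2,y,·)
state=s2 head=0 tape=z[y]yx
No transition is defined for (s2, y); M halts in state s2.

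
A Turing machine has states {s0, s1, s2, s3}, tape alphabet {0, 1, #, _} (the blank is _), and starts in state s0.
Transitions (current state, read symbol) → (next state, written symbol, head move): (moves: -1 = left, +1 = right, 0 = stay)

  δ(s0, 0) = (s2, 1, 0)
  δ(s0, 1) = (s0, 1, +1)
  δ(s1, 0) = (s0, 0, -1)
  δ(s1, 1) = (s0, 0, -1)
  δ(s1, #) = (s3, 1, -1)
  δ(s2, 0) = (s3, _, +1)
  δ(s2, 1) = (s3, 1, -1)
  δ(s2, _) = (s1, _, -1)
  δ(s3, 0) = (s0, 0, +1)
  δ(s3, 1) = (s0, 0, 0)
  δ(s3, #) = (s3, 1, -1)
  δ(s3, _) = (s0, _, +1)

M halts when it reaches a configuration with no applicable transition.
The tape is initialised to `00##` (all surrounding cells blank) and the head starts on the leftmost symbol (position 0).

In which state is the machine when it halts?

s0

s0 | _[0]0##   read 0 → write 1, move 0, go to s2
s2 | _[1]0##   read 1 → write 1, move -1, go to s3
s3 | [_]10##   read _ → write _, move +1, go to s0
s0 | _[1]0##   read 1 → write 1, move +1, go to s0
s0 | _1[0]##   read 0 → write 1, move 0, go to s2
s2 | _1[1]##   read 1 → write 1, move -1, go to s3
s3 | _[1]1##   read 1 → write 0, move 0, go to s0
s0 | _[0]1##   read 0 → write 1, move 0, go to s2
s2 | _[1]1##   read 1 → write 1, move -1, go to s3
s3 | [_]11##   read _ → write _, move +1, go to s0
s0 | _[1]1##   read 1 → write 1, move +1, go to s0
s0 | _1[1]##   read 1 → write 1, move +1, go to s0
s0 | _11[#]#
No transition is defined for (s0, #); M halts in state s0.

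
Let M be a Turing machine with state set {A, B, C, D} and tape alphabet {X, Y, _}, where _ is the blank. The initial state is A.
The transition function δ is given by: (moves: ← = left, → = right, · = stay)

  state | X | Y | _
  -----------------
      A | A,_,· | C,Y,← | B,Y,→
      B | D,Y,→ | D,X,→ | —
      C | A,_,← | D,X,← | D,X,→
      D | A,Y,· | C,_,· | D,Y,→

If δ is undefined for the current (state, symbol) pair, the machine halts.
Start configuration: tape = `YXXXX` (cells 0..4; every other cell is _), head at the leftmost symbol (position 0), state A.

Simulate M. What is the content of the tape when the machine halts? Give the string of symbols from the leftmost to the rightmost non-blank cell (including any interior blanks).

Y_YXXX

A | _[Y]XXXX   read Y → write Y, move ←, go to C
C | [_]YXXXX   read _ → write X, move →, go to D
D | X[Y]XXXX   read Y → write _, move ·, go to C
C | X[_]XXXX   read _ → write X, move →, go to D
D | XX[X]XXX   read X → write Y, move ·, go to A
A | XX[Y]XXX   read Y → write Y, move ←, go to C
C | X[X]YXXX   read X → write _, move ←, go to A
A | [X]_YXXX   read X → write _, move ·, go to A
A | [_]_YXXX   read _ → write Y, move →, go to B
B | Y[_]YXXX
The non-blank tape span at halt is Y_YXXX.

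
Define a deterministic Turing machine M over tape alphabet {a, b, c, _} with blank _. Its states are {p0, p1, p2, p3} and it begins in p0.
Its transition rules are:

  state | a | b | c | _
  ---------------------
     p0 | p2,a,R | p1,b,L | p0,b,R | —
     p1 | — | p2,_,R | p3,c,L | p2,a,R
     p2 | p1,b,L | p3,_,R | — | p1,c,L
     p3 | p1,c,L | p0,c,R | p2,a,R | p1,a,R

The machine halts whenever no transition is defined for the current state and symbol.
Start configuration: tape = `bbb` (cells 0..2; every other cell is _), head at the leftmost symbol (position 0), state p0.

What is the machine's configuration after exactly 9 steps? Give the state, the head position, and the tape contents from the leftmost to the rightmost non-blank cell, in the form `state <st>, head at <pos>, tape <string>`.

state p1, head at -1, tape accb

p0 | _[b]bb   read b → write b, move L, go to p1
p1 | [_]bbb   read _ → write a, move R, go to p2
p2 | a[b]bb   read b → write _, move R, go to p3
p3 | a_[b]b   read b → write c, move R, go to p0
p0 | a_c[b]   read b → write b, move L, go to p1
p1 | a_[c]b   read c → write c, move L, go to p3
p3 | a[_]cb   read _ → write a, move R, go to p1
p1 | aa[c]b   read c → write c, move L, go to p3
p3 | a[a]cb   read a → write c, move L, go to p1
p1 | [a]ccb
After 9 steps: state p1, head at -1, tape accb.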